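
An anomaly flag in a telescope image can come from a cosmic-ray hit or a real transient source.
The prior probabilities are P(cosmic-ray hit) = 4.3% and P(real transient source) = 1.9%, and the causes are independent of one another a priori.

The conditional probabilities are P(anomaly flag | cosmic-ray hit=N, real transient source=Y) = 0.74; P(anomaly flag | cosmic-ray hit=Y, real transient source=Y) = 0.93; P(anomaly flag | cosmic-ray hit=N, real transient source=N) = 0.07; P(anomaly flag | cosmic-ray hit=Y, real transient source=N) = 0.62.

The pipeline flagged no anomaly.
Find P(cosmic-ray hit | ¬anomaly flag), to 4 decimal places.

P(¬anomaly flag) = 0.93×0.957×0.981 + 0.26×0.957×0.019 + 0.38×0.043×0.981 + 0.07×0.043×0.019 = 0.873100 + 0.004728 + 0.016030 + 0.000057 = 0.893915
Restricting to configurations with cosmic-ray hit present: 0.016030 + 0.000057 = 0.016087.
P(cosmic-ray hit | ¬anomaly flag) = 0.016087 / 0.893915 ≈ 0.0180

P(cosmic-ray hit | ¬anomaly flag) ≈ 0.0180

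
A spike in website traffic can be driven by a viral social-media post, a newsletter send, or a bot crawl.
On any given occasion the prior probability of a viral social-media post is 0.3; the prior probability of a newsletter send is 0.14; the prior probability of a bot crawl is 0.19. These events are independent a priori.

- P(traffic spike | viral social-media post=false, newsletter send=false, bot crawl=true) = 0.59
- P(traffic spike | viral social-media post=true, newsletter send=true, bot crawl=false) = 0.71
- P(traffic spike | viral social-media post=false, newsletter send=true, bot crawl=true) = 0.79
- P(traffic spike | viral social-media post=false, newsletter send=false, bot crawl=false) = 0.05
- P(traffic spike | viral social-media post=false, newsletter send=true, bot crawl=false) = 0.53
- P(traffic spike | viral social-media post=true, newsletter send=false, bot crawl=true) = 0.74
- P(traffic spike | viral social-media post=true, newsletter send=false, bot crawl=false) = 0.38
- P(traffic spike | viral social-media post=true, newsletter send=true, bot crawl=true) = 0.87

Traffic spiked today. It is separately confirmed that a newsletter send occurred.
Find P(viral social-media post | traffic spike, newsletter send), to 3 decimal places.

By total probability over the 4 (viral social-media post, bot crawl) configurations:
  P(traffic spike | newsletter send) = 0.53*0.7*0.81 + 0.79*0.7*0.19 + 0.71*0.3*0.81 + 0.87*0.3*0.19
        = 0.300510 + 0.105070 + 0.172530 + 0.049590 = 0.627700
Keeping only the viral social-media post-present terms gives 0.222120, so
  P(viral social-media post | traffic spike, newsletter send) = 0.222120 / 0.627700 ≈ 0.354

P(viral social-media post | traffic spike, newsletter send) ≈ 0.354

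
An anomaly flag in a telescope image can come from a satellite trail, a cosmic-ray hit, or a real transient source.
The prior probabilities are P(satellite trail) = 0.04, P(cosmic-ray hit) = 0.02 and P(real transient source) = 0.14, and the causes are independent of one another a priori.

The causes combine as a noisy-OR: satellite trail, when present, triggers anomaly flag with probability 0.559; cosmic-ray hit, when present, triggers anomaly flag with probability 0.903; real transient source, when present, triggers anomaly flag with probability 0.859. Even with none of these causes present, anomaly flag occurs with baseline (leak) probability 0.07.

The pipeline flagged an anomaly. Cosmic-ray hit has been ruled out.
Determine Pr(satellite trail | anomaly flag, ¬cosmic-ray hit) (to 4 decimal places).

Under noisy-OR, P(anomaly flag | causes) = 1 − (1−0.07)·∏(1−qᵢ) over the active causes.
By total probability over the 4 (satellite trail, real transient source) configurations:
  P(anomaly flag | ¬cosmic-ray hit) = 0.07*0.96*0.86 + 0.86887*0.96*0.14 + 0.58987*0.04*0.86 + 0.942172*0.04*0.14
        = 0.057792 + 0.116776 + 0.020292 + 0.005276 = 0.200136
The terms with satellite trail present sum to 0.025568, so
  P(satellite trail | anomaly flag, ¬cosmic-ray hit) = 0.025568 / 0.200136 ≈ 0.1278

Pr(satellite trail | anomaly flag, ¬cosmic-ray hit) ≈ 0.1278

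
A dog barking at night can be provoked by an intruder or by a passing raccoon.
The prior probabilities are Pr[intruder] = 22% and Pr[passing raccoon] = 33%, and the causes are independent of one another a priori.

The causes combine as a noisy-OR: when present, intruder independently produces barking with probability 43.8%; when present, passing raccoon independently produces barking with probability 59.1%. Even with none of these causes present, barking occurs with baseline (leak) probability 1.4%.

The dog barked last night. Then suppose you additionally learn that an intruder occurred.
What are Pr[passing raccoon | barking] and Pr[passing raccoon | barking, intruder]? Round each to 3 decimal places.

Pr[passing raccoon | barking] ≈ 0.742; Pr[passing raccoon | barking, intruder] ≈ 0.461

Under noisy-OR, P(barking | causes) = 1 − (1−0.014)·∏(1−qᵢ) over the active causes.
P(barking) = 0.014×0.78×0.67 + 0.596726×0.78×0.33 + 0.445868×0.22×0.67 + 0.77336×0.22×0.33 = 0.007316 + 0.153597 + 0.065721 + 0.056146 = 0.282780
Of this, 0.209743 comes from 0.153597 + 0.056146 (the passing raccoon=true cases).
Hence the posterior is 0.209743/0.282780 ≈ 0.742.

With the extra evidence:
Enumerate both values of passing raccoon and weight by the priors:
  P(barking | intruder) = 0.445868*0.67 + 0.77336*0.33
        = 0.298732 + 0.255209 = 0.553941
The terms with passing raccoon present sum to 0.255209, so
  P(passing raccoon | barking, intruder) = 0.255209 / 0.553941 ≈ 0.461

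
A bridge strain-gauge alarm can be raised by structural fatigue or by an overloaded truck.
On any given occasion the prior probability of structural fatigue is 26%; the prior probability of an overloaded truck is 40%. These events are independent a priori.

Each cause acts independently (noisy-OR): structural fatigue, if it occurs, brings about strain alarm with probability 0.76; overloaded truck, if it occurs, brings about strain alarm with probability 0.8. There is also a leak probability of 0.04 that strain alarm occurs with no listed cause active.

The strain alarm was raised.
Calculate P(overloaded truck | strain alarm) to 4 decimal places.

Under noisy-OR, P(strain alarm | causes) = 1 − (1−0.04)·∏(1−qᵢ) over the active causes.
By total probability over the 4 (structural fatigue, overloaded truck) configurations:
  P(strain alarm) = 0.04·0.74·0.6 + 0.808·0.74·0.4 + 0.7696·0.26·0.6 + 0.95392·0.26·0.4
        = 0.017760 + 0.239168 + 0.120058 + 0.099208 = 0.476194
Keeping only the overloaded truck-present terms gives 0.338376, so
  P(overloaded truck | strain alarm) = 0.338376 / 0.476194 ≈ 0.7106

P(overloaded truck | strain alarm) ≈ 0.7106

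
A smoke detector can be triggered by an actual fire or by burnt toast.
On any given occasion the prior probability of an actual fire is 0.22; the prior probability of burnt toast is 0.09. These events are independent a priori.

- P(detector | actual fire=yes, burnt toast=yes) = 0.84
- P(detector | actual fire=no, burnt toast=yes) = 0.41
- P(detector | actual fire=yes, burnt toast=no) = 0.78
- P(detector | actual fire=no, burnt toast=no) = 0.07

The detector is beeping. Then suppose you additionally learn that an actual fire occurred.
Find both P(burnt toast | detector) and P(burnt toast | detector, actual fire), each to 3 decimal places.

Enumerate the 4 (actual fire, burnt toast) configurations and weight by the priors:
  P(detector) = 0.07×0.78×0.91 + 0.41×0.78×0.09 + 0.78×0.22×0.91 + 0.84×0.22×0.09
        = 0.049686 + 0.028782 + 0.156156 + 0.016632 = 0.251256
Configurations with burnt toast contribute 0.045414, so
  P(burnt toast | detector) = 0.045414 / 0.251256 ≈ 0.181

Now also conditioning on actual fire=true:
Weight on burnt toast=true, given the evidence: 0.84×0.09 = 0.075600
The normalizing constant is 0.78×0.91 + 0.84×0.09 = 0.785400
Posterior = 0.075600 / 0.785400 ≈ 0.096
This is intercausal reasoning (explaining away): once actual fire accounts for the detector, burnt toast becomes less likely.

P(burnt toast | detector) ≈ 0.181; P(burnt toast | detector, actual fire) ≈ 0.096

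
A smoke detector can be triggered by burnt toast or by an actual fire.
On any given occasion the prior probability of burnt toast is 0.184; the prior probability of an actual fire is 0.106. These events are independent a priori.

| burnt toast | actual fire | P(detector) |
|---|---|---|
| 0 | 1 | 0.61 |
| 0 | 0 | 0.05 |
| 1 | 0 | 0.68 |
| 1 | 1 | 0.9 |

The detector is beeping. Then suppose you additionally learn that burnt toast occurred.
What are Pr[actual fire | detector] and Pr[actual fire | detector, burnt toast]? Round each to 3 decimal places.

Enumerate the 4 (burnt toast, actual fire) configurations and weight by the priors:
  P(detector) = 0.05×0.816×0.894 + 0.61×0.816×0.106 + 0.68×0.184×0.894 + 0.9×0.184×0.106
        = 0.036475 + 0.052763 + 0.111857 + 0.017554 = 0.218649
Keeping only the actual fire-present terms gives 0.070317, so
  P(actual fire | detector) = 0.070317 / 0.218649 ≈ 0.322

Now condition on the additional information:
By total probability over both values of actual fire:
  P(detector | burnt toast) = 0.68*0.894 + 0.9*0.106
        = 0.607920 + 0.095400 = 0.703320
The terms with actual fire present sum to 0.095400, so
  P(actual fire | detector, burnt toast) = 0.095400 / 0.703320 ≈ 0.136
This is intercausal reasoning (explaining away): once burnt toast accounts for the detector, actual fire becomes less likely.

Pr[actual fire | detector] ≈ 0.322; Pr[actual fire | detector, burnt toast] ≈ 0.136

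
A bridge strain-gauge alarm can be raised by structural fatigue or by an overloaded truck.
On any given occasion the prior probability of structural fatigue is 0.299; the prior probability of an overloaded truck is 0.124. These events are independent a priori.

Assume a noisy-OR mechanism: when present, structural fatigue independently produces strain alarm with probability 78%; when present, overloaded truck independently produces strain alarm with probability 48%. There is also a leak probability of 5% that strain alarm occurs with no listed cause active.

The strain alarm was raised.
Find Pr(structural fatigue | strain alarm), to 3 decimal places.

Pr(structural fatigue | strain alarm) ≈ 0.763

Under noisy-OR, P(strain alarm | causes) = 1 − (1−0.05)·∏(1−qᵢ) over the active causes.
Enumerate the 4 (structural fatigue, overloaded truck) configurations and weight by the priors:
  P(strain alarm) = 0.05·0.701·0.876 + 0.506·0.701·0.124 + 0.791·0.299·0.876 + 0.89132·0.299·0.124
        = 0.030704 + 0.043984 + 0.207182 + 0.033047 = 0.314917
Keeping only the structural fatigue-present terms gives 0.240229, so
  P(structural fatigue | strain alarm) = 0.240229 / 0.314917 ≈ 0.763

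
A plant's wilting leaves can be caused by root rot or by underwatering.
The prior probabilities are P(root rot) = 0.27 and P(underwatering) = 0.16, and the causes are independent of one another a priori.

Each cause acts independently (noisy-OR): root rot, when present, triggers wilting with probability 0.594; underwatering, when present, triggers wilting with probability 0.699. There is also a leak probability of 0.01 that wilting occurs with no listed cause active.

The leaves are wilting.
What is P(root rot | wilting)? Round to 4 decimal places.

P(root rot | wilting) ≈ 0.6633

Under noisy-OR, P(wilting | causes) = 1 − (1−0.01)·∏(1−qᵢ) over the active causes.
P(wilting) = 0.01*0.73*0.84 + 0.70201*0.73*0.16 + 0.59806*0.27*0.84 + 0.879016*0.27*0.16 = 0.006132 + 0.081995 + 0.135640 + 0.037973 = 0.261740
Restricting to configurations with root rot present: 0.135640 + 0.037973 = 0.173613.
Hence the posterior is 0.173613/0.261740 ≈ 0.6633.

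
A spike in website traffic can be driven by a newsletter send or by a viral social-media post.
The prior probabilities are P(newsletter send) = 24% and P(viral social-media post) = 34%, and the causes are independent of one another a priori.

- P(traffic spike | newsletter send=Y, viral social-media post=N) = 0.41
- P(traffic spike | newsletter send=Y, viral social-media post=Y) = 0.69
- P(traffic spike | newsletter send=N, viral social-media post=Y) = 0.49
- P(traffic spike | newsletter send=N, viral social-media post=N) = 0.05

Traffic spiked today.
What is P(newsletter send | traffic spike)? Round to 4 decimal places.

P(newsletter send | traffic spike) ≈ 0.4442

P(traffic spike) = 0.05×0.76×0.66 + 0.49×0.76×0.34 + 0.41×0.24×0.66 + 0.69×0.24×0.34 = 0.025080 + 0.126616 + 0.064944 + 0.056304 = 0.272944
The newsletter send-present share is 0.064944 + 0.056304 = 0.121248.
Hence the posterior is 0.121248/0.272944 ≈ 0.4442.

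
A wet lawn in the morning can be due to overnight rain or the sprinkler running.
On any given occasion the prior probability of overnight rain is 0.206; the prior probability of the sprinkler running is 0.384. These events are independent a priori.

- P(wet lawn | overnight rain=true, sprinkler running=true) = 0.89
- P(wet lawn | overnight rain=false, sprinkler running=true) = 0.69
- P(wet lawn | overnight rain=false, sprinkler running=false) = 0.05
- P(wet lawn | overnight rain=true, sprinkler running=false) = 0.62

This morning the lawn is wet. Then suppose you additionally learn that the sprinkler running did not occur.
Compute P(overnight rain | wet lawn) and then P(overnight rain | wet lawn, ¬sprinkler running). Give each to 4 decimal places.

P(overnight rain | wet lawn) ≈ 0.3883; P(overnight rain | wet lawn, ¬sprinkler running) ≈ 0.7629

P(wet lawn) = 0.05×0.794×0.616 + 0.69×0.794×0.384 + 0.62×0.206×0.616 + 0.89×0.206×0.384 = 0.024455 + 0.210378 + 0.078676 + 0.070403 = 0.383912
Restricting to configurations with overnight rain present: 0.078676 + 0.070403 = 0.149079.
P(overnight rain | wet lawn) = 0.149079 / 0.383912 ≈ 0.3883

With the extra evidence:
P(wet lawn | ¬sprinkler running) = 0.05·0.794 + 0.62·0.206 = 0.039700 + 0.127720 = 0.167420
The overnight rain-present share is 0.62·0.206 = 0.127720.
Hence the posterior is 0.127720/0.167420 ≈ 0.7629.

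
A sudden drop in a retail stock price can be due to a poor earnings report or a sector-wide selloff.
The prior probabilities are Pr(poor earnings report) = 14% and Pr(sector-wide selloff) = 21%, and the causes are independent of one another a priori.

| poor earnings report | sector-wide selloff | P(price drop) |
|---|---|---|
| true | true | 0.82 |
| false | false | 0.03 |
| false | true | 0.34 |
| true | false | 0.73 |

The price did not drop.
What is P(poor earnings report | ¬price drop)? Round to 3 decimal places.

By total probability over the 4 (poor earnings report, sector-wide selloff) configurations:
  P(¬price drop) = 0.97*0.86*0.79 + 0.66*0.86*0.21 + 0.27*0.14*0.79 + 0.18*0.14*0.21
        = 0.659018 + 0.119196 + 0.029862 + 0.005292 = 0.813368
Configurations with poor earnings report contribute 0.035154, so
  P(poor earnings report | ¬price drop) = 0.035154 / 0.813368 ≈ 0.043

P(poor earnings report | ¬price drop) ≈ 0.043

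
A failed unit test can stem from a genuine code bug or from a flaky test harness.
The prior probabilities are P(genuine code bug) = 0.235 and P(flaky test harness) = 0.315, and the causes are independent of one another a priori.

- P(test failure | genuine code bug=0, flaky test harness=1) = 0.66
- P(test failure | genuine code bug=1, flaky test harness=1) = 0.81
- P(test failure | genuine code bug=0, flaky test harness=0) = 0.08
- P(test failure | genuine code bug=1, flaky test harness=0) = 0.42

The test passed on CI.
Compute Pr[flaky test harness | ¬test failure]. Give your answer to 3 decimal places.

Pr[flaky test harness | ¬test failure] ≈ 0.143

By total probability over the 4 (genuine code bug, flaky test harness) configurations:
  P(¬test failure) = 0.92×0.765×0.685 + 0.34×0.765×0.315 + 0.58×0.235×0.685 + 0.19×0.235×0.315
        = 0.482103 + 0.081932 + 0.093365 + 0.014065 = 0.671465
Keeping only the flaky test harness-present terms gives 0.095997, so
  P(flaky test harness | ¬test failure) = 0.095997 / 0.671465 ≈ 0.143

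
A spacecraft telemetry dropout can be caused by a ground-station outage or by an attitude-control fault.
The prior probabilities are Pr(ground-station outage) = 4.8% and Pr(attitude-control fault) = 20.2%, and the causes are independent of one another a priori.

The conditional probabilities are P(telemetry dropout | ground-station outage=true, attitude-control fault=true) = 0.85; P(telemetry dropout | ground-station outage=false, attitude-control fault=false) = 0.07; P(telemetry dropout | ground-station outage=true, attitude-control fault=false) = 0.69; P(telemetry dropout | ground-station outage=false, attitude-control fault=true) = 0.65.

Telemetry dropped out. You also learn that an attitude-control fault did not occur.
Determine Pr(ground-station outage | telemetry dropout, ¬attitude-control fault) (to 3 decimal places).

Pr(ground-station outage | telemetry dropout, ¬attitude-control fault) ≈ 0.332

Sum P(telemetry dropout|·) weighted by the priors over both values of ground-station outage:
  P(telemetry dropout | ¬attitude-control fault) = 0.07×0.952 + 0.69×0.048
        = 0.066640 + 0.033120 = 0.099760
Configurations with ground-station outage contribute 0.033120, so
  P(ground-station outage | telemetry dropout, ¬attitude-control fault) = 0.033120 / 0.099760 ≈ 0.332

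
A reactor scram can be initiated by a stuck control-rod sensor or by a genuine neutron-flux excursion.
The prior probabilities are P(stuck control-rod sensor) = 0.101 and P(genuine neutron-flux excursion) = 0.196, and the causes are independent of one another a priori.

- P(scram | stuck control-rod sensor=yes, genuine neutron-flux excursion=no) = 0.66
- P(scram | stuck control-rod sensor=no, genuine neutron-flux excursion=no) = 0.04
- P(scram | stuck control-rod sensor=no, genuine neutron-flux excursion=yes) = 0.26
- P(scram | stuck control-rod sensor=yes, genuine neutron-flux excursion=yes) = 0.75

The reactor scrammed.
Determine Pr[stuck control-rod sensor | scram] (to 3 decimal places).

P(scram) = 0.04*0.899*0.804 + 0.26*0.899*0.196 + 0.66*0.101*0.804 + 0.75*0.101*0.196 = 0.028912 + 0.045813 + 0.053595 + 0.014847 = 0.143167
Restricting to configurations with stuck control-rod sensor present: 0.053595 + 0.014847 = 0.068442.
Hence the posterior is 0.068442/0.143167 ≈ 0.478.

Pr[stuck control-rod sensor | scram] ≈ 0.478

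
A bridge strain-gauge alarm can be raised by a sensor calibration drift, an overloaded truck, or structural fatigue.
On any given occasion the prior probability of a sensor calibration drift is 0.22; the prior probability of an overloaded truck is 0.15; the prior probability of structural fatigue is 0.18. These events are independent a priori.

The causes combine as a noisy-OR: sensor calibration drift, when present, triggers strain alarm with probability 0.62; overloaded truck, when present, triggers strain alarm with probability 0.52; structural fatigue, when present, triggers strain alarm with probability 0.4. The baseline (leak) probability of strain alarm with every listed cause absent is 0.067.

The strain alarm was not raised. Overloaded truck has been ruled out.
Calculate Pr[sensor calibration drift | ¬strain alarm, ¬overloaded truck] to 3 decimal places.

Pr[sensor calibration drift | ¬strain alarm, ¬overloaded truck] ≈ 0.097

Under noisy-OR, P(strain alarm | causes) = 1 − (1−0.067)·∏(1−qᵢ) over the active causes.
For the numerator, keep only sensor calibration drift=true terms: 0.063959 + 0.008424 = 0.072383
Denominator P(¬strain alarm | ¬overloaded truck): 0.933·0.78·0.82 + 0.5598·0.78·0.18 + 0.35454·0.22·0.82 + 0.212724·0.22·0.18 = 0.747726
P(sensor calibration drift | ¬strain alarm, ¬overloaded truck) = 0.072383/0.747726 ≈ 0.097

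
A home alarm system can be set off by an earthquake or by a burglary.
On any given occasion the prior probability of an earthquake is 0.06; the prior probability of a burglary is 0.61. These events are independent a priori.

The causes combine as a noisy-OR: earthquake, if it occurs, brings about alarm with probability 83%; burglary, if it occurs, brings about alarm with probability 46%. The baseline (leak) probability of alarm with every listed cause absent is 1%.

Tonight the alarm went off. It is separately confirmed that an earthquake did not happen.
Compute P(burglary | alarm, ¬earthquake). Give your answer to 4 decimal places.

Under noisy-OR, P(alarm | causes) = 1 − (1−0.01)·∏(1−qᵢ) over the active causes.
Enumerate both values of burglary and weight by the priors:
  P(alarm | ¬earthquake) = 0.01×0.39 + 0.4654×0.61
        = 0.003900 + 0.283894 = 0.287794
Keeping only the burglary-present terms gives 0.283894, so
  P(burglary | alarm, ¬earthquake) = 0.283894 / 0.287794 ≈ 0.9864

P(burglary | alarm, ¬earthquake) ≈ 0.9864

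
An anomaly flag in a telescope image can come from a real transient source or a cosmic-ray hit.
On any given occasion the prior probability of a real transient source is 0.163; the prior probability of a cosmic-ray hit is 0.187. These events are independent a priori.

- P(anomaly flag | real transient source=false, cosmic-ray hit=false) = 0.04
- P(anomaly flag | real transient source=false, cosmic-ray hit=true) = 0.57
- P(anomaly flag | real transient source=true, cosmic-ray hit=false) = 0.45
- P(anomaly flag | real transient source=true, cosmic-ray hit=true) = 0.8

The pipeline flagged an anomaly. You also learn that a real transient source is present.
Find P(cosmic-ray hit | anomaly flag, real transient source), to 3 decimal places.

Enumerate both values of cosmic-ray hit and weight by the priors:
  P(anomaly flag | real transient source) = 0.45×0.813 + 0.8×0.187
        = 0.365850 + 0.149600 = 0.515450
Configurations with cosmic-ray hit contribute 0.149600, so
  P(cosmic-ray hit | anomaly flag, real transient source) = 0.149600 / 0.515450 ≈ 0.290

P(cosmic-ray hit | anomaly flag, real transient source) ≈ 0.290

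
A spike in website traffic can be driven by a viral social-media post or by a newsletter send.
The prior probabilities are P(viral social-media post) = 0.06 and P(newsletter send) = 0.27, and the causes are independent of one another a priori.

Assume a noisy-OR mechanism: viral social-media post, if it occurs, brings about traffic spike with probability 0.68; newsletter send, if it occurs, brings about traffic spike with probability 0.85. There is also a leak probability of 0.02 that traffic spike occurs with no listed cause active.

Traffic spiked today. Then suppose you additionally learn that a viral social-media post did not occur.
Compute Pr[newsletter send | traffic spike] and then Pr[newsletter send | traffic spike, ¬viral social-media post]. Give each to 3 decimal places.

Pr[newsletter send | traffic spike] ≈ 0.841; Pr[newsletter send | traffic spike, ¬viral social-media post] ≈ 0.940

Under noisy-OR, P(traffic spike | causes) = 1 − (1−0.02)·∏(1−qᵢ) over the active causes.
P(traffic spike) = 0.02*0.94*0.73 + 0.853*0.94*0.27 + 0.6864*0.06*0.73 + 0.95296*0.06*0.27 = 0.013724 + 0.216491 + 0.030064 + 0.015438 = 0.275717
The newsletter send-present share is 0.216491 + 0.015438 = 0.231929.
Hence the posterior is 0.231929/0.275717 ≈ 0.841.

With the extra evidence:
P(traffic spike | ¬viral social-media post) = 0.02·0.73 + 0.853·0.27 = 0.014600 + 0.230310 = 0.244910
The newsletter send-present share is 0.853·0.27 = 0.230310.
Hence the posterior is 0.230310/0.244910 ≈ 0.940.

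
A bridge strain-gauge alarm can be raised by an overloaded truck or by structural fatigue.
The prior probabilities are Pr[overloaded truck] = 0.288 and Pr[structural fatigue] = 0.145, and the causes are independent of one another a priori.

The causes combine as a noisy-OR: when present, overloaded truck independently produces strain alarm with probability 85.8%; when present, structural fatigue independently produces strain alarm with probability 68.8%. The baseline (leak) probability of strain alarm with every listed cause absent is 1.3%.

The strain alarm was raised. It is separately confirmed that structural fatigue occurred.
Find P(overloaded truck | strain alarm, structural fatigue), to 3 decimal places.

Under noisy-OR, P(strain alarm | causes) = 1 − (1−0.013)·∏(1−qᵢ) over the active causes.
By total probability over both values of overloaded truck:
  P(strain alarm | structural fatigue) = 0.692056*0.712 + 0.956272*0.288
        = 0.492744 + 0.275406 = 0.768150
Keeping only the overloaded truck-present terms gives 0.275406, so
  P(overloaded truck | strain alarm, structural fatigue) = 0.275406 / 0.768150 ≈ 0.359

P(overloaded truck | strain alarm, structural fatigue) ≈ 0.359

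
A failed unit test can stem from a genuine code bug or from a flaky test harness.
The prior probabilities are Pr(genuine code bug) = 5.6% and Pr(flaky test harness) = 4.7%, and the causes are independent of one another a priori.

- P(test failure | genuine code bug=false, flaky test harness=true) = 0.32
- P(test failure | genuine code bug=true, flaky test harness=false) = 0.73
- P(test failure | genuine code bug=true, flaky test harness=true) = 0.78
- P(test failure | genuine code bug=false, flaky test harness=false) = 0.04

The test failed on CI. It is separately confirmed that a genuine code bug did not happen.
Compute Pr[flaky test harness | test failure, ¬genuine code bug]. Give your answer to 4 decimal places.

By total probability over both values of flaky test harness:
  P(test failure | ¬genuine code bug) = 0.04·0.953 + 0.32·0.047
        = 0.038120 + 0.015040 = 0.053160
The terms with flaky test harness present sum to 0.015040, so
  P(flaky test harness | test failure, ¬genuine code bug) = 0.015040 / 0.053160 ≈ 0.2829

Pr[flaky test harness | test failure, ¬genuine code bug] ≈ 0.2829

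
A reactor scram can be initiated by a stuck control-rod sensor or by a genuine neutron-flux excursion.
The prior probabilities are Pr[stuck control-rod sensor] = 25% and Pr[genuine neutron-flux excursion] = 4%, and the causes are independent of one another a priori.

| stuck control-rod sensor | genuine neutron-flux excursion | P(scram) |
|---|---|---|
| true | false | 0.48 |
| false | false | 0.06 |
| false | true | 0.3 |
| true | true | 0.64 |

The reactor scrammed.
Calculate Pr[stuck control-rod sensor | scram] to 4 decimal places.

Pr[stuck control-rod sensor | scram] ≈ 0.6997

For the numerator, keep only stuck control-rod sensor=true terms: 0.115200 + 0.006400 = 0.121600
Denominator P(scram): 0.06·0.75·0.96 + 0.3·0.75·0.04 + 0.48·0.25·0.96 + 0.64·0.25·0.04 = 0.173800
Posterior = 0.121600 / 0.173800 ≈ 0.6997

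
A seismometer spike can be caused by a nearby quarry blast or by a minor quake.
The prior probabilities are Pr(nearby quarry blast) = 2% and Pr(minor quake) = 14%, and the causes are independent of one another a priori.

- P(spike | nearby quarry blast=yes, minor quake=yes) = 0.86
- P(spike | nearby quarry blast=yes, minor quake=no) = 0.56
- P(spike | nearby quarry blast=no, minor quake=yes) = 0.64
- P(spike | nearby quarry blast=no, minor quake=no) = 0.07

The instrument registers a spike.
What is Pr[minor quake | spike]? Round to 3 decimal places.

Numerator (weight on configurations with minor quake): 0.087808 + 0.002408 = 0.090216
Normalizer over all consistent configurations: 0.07·0.98·0.86 + 0.64·0.98·0.14 + 0.56·0.02·0.86 + 0.86·0.02·0.14 = 0.158844
Posterior = 0.090216 / 0.158844 ≈ 0.568

Pr[minor quake | spike] ≈ 0.568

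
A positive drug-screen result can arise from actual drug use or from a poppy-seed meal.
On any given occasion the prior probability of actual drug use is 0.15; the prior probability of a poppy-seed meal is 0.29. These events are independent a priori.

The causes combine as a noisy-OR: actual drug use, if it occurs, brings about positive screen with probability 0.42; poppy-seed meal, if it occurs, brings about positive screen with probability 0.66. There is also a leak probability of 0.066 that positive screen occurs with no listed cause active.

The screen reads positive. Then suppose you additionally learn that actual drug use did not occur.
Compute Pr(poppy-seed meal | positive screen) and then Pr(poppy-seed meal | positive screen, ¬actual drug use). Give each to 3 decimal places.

Under noisy-OR, P(positive screen | causes) = 1 − (1−0.066)·∏(1−qᵢ) over the active causes.
P(positive screen) = 0.066*0.85*0.71 + 0.68244*0.85*0.29 + 0.45828*0.15*0.71 + 0.815815*0.15*0.29 = 0.039831 + 0.168221 + 0.048807 + 0.035488 = 0.292347
The poppy-seed meal-present share is 0.168221 + 0.035488 = 0.203709.
So P(poppy-seed meal | positive screen) = 0.203709/0.292347 ≈ 0.697.

Now also conditioning on actual drug use≠true:
Sum P(positive screen|·) weighted by the priors over both values of poppy-seed meal:
  P(positive screen | ¬actual drug use) = 0.066·0.71 + 0.68244·0.29
        = 0.046860 + 0.197908 = 0.244768
Configurations with poppy-seed meal contribute 0.197908, so
  P(poppy-seed meal | positive screen, ¬actual drug use) = 0.197908 / 0.244768 ≈ 0.809
Ruling out actual drug use raises the posterior on poppy-seed meal — the flip side of explaining away.

Pr(poppy-seed meal | positive screen) ≈ 0.697; Pr(poppy-seed meal | positive screen, ¬actual drug use) ≈ 0.809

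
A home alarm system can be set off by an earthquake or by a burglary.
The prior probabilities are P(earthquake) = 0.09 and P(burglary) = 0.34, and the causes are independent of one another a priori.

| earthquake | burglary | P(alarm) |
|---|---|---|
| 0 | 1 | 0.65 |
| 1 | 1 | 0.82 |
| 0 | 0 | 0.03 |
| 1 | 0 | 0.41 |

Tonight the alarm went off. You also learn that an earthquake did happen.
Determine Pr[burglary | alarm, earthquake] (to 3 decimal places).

P(alarm | earthquake) = 0.41*0.66 + 0.82*0.34 = 0.270600 + 0.278800 = 0.549400
The burglary-present share is 0.82*0.34 = 0.278800.
P(burglary | alarm, earthquake) = 0.278800 / 0.549400 ≈ 0.507

Pr[burglary | alarm, earthquake] ≈ 0.507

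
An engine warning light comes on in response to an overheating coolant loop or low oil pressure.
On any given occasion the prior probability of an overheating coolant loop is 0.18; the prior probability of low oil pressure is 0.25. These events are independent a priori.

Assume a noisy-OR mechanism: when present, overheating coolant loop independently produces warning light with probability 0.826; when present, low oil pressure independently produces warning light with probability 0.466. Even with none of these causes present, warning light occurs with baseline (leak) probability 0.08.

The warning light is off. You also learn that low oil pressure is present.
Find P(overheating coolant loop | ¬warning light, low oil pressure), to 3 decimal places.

P(overheating coolant loop | ¬warning light, low oil pressure) ≈ 0.037

Under noisy-OR, P(warning light | causes) = 1 − (1−0.08)·∏(1−qᵢ) over the active causes.
By total probability over both values of overheating coolant loop:
  P(¬warning light | low oil pressure) = 0.49128×0.82 + 0.085483×0.18
        = 0.402850 + 0.015387 = 0.418237
The terms with overheating coolant loop present sum to 0.015387, so
  P(overheating coolant loop | ¬warning light, low oil pressure) = 0.015387 / 0.418237 ≈ 0.037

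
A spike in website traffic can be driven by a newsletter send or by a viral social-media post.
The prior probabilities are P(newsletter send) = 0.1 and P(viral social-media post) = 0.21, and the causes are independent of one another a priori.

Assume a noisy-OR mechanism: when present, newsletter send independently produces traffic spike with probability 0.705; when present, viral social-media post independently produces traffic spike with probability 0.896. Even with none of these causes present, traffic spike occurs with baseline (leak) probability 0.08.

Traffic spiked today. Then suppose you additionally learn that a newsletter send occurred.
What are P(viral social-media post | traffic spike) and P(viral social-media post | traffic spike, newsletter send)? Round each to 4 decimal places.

P(viral social-media post | traffic spike) ≈ 0.6257; P(viral social-media post | traffic spike, newsletter send) ≈ 0.2617

Under noisy-OR, P(traffic spike | causes) = 1 − (1−0.08)·∏(1−qᵢ) over the active causes.
P(traffic spike) = 0.08·0.9·0.79 + 0.90432·0.9·0.21 + 0.7286·0.1·0.79 + 0.971774·0.1·0.21 = 0.056880 + 0.170916 + 0.057559 + 0.020407 = 0.305762
The viral social-media post-present share is 0.170916 + 0.020407 = 0.191323.
So P(viral social-media post | traffic spike) = 0.191323/0.305762 ≈ 0.6257.

Now also conditioning on newsletter send=true:
Numerator (weight on configurations with viral social-media post): 0.971774×0.21 = 0.204073
Denominator P(traffic spike | newsletter send): 0.7286×0.79 + 0.971774×0.21 = 0.779667
P(viral social-media post | traffic spike, newsletter send) = 0.204073/0.779667 ≈ 0.2617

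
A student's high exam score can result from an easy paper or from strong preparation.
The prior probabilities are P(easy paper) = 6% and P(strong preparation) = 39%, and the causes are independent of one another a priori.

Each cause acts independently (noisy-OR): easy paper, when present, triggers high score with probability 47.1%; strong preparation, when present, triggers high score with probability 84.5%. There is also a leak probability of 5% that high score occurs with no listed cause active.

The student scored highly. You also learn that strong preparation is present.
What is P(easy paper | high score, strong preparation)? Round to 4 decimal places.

Under noisy-OR, P(high score | causes) = 1 − (1−0.05)·∏(1−qᵢ) over the active causes.
P(high score | strong preparation) = 0.85275*0.94 + 0.922105*0.06 = 0.801585 + 0.055326 = 0.856911
Of this, 0.055326 comes from 0.922105*0.06 (the easy paper=true cases).
Hence the posterior is 0.055326/0.856911 ≈ 0.0646.

P(easy paper | high score, strong preparation) ≈ 0.0646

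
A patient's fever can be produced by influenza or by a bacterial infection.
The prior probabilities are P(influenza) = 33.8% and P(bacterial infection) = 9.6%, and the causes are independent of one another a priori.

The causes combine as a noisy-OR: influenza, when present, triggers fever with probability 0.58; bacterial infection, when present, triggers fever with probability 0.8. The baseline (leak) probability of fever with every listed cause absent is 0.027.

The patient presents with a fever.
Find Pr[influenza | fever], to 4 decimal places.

Pr[influenza | fever] ≈ 0.7576

Under noisy-OR, P(fever | causes) = 1 − (1−0.027)·∏(1−qᵢ) over the active causes.
Sum P(fever|·) weighted by the priors over the 4 (influenza, bacterial infection) configurations:
  P(fever) = 0.027*0.662*0.904 + 0.8054*0.662*0.096 + 0.59134*0.338*0.904 + 0.918268*0.338*0.096
        = 0.016158 + 0.051185 + 0.180685 + 0.029796 = 0.277824
Keeping only the influenza-present terms gives 0.210481, so
  P(influenza | fever) = 0.210481 / 0.277824 ≈ 0.7576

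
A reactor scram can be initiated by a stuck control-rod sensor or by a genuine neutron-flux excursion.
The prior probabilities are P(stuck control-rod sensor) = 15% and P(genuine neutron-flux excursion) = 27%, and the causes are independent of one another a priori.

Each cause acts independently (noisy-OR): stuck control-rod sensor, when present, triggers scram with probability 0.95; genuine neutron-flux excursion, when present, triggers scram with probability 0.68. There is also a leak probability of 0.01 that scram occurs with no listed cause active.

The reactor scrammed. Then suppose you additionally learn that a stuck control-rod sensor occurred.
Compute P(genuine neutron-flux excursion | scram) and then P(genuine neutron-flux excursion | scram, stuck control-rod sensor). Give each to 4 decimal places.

Under noisy-OR, P(scram | causes) = 1 − (1−0.01)·∏(1−qᵢ) over the active causes.
Sum P(scram|·) weighted by the priors over the 4 (stuck control-rod sensor, genuine neutron-flux excursion) configurations:
  P(scram) = 0.01·0.85·0.73 + 0.6832·0.85·0.27 + 0.9505·0.15·0.73 + 0.98416·0.15·0.27
        = 0.006205 + 0.156794 + 0.104080 + 0.039858 = 0.306937
Keeping only the genuine neutron-flux excursion-present terms gives 0.196652, so
  P(genuine neutron-flux excursion | scram) = 0.196652 / 0.306937 ≈ 0.6407

Now also conditioning on stuck control-rod sensor=true:
For the numerator, keep only genuine neutron-flux excursion=true terms: 0.98416×0.27 = 0.265723
Normalizer over all consistent configurations: 0.9505×0.73 + 0.98416×0.27 = 0.959588
Posterior = 0.265723 / 0.959588 ≈ 0.2769
This is intercausal reasoning (explaining away): once stuck control-rod sensor accounts for the scram, genuine neutron-flux excursion becomes less likely.

P(genuine neutron-flux excursion | scram) ≈ 0.6407; P(genuine neutron-flux excursion | scram, stuck control-rod sensor) ≈ 0.2769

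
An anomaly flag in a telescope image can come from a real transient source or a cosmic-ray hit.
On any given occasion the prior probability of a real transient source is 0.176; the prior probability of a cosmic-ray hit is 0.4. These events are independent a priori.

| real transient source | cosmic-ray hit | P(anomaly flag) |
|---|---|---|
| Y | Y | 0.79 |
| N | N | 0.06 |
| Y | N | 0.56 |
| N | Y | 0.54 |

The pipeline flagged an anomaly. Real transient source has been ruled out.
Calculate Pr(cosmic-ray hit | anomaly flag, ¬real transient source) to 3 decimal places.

Weight on cosmic-ray hit=true, given the evidence: 0.54×0.4 = 0.216000
Denominator P(anomaly flag | ¬real transient source): 0.06×0.6 + 0.54×0.4 = 0.252000
Posterior = 0.216000 / 0.252000 ≈ 0.857

Pr(cosmic-ray hit | anomaly flag, ¬real transient source) ≈ 0.857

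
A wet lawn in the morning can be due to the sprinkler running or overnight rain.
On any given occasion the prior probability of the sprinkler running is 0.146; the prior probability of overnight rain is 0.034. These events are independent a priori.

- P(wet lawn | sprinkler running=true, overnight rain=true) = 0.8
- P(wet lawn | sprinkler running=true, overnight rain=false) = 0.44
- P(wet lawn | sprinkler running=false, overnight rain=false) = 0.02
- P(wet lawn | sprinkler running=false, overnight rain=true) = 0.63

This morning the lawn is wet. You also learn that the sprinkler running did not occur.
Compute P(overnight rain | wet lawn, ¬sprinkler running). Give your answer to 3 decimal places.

P(overnight rain | wet lawn, ¬sprinkler running) ≈ 0.526

Numerator (weight on configurations with overnight rain): 0.63×0.034 = 0.021420
The normalizing constant is 0.02×0.966 + 0.63×0.034 = 0.040740
P(overnight rain | wet lawn, ¬sprinkler running) = 0.021420/0.040740 ≈ 0.526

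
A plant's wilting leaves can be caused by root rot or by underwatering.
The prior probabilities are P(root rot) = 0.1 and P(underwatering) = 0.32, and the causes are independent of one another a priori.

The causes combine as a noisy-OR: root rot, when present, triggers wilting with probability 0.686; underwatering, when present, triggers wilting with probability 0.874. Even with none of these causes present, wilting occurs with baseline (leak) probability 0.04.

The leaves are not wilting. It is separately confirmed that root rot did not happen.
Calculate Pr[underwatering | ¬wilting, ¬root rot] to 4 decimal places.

Pr[underwatering | ¬wilting, ¬root rot] ≈ 0.0560

Under noisy-OR, P(wilting | causes) = 1 − (1−0.04)·∏(1−qᵢ) over the active causes.
P(¬wilting | ¬root rot) = 0.96×0.68 + 0.12096×0.32 = 0.652800 + 0.038707 = 0.691507
The underwatering-present share is 0.12096×0.32 = 0.038707.
Hence the posterior is 0.038707/0.691507 ≈ 0.0560.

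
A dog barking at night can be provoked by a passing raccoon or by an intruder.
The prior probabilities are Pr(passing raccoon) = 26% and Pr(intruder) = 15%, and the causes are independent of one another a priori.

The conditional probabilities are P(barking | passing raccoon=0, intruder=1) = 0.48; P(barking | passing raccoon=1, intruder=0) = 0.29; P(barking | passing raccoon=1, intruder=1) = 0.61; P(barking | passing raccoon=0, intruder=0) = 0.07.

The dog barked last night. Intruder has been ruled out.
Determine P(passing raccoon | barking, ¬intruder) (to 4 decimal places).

Enumerate both values of passing raccoon and weight by the priors:
  P(barking | ¬intruder) = 0.07·0.74 + 0.29·0.26
        = 0.051800 + 0.075400 = 0.127200
Keeping only the passing raccoon-present terms gives 0.075400, so
  P(passing raccoon | barking, ¬intruder) = 0.075400 / 0.127200 ≈ 0.5928

P(passing raccoon | barking, ¬intruder) ≈ 0.5928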